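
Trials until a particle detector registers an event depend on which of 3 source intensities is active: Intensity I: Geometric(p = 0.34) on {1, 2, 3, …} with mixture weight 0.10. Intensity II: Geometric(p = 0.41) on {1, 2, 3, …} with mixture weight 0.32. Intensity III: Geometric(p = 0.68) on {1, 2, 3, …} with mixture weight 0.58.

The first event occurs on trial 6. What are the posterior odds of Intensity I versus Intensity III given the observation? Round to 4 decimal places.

Since P(k|x) ∝ π_k f_k(x), the posterior odds are π_i f_i(x) / (π_j f_j(x)).
Geometric probabilities:
  f_I = 0.0425793
  f_II = 0.0293119
  f_III = 0.0022817
Posterior odds = (π_I·f_I) / (π_III·f_III) = (0.10·0.0425793) / (0.58·0.0022817) = 0.00425793 / 0.00132339 ≈ 3.2174

3.2174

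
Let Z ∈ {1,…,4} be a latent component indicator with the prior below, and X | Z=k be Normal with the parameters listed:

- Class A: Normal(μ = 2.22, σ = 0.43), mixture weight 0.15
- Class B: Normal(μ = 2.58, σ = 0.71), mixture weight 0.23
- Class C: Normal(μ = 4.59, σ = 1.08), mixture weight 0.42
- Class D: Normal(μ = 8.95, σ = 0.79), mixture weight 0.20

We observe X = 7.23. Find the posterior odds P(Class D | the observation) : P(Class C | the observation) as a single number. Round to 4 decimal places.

1.2072

Only the two components matter; the odds are (P(Z=i) f_i(x)) / (P(Z=j) f_j(x)).
Component likelihoods at x = 7.23:
  f_A = (1/(0.43·√(2π)))·exp(−(7.23−2.22)²/(2·0.43²)) = 0.927773·exp(-67.87480) = 3.08881e-30
  f_B = (1/(0.71·√(2π)))·exp(−(7.23−2.58)²/(2·0.71²)) = 0.561891·exp(-21.44664) = 2.72581e-10
  f_C = (1/(1.08·√(2π)))·exp(−(7.23−4.59)²/(2·1.08²)) = 0.369391·exp(-2.98765) = 0.0186194
  f_D = (1/(0.79·√(2π)))·exp(−(7.23−8.95)²/(2·0.79²)) = 0.504990·exp(-2.37013) = 0.0472006
Odds = (0.20/0.42) × (0.0472006/0.0186194) = 0.47619 × 2.53503 ≈ 1.2072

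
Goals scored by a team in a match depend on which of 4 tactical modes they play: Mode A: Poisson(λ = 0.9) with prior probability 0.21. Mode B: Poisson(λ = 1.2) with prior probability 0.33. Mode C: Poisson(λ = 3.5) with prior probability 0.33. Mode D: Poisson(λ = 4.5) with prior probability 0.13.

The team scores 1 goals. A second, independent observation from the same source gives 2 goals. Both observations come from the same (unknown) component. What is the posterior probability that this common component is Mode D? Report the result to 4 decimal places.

P(component k | x) = w_k·f_k(x) / marginal(x), where marginal(x) = Σ_j w_j·f_j(x).
Since both observations come from the same component, the likelihood for component k is f_k(x₁)·f_k(x₂).
  L_A = [e^(−0.9)·0.9^1/1! = 0.365913] × [0.164661] = 0.0602514
  L_B = [e^(−1.2)·1.2^1/1! = 0.361433] × [0.21686] = 0.0783803
  L_C = [e^(−3.5)·3.5^1/1! = 0.105691] × [0.184959] = 0.0195485
  L_D = [e^(−4.5)·4.5^1/1! = 0.0499905] × [0.112479] = 0.00562286
Unnormalised posteriors:
  w_A·L_A = 0.21 × 0.0602514 = 0.0126528
  w_B·L_B = 0.33 × 0.0783803 = 0.0258655
  w_C·L_C = 0.33 × 0.0195485 = 0.00645099
  w_D·L_D = 0.13 × 0.00562286 = 0.000730972
Marginal: 0.0126528 + 0.0258655 + 0.00645099 + 0.000730972 = 0.0457003
P(Mode D | x₁, x₂) ≈ 0.0160

0.0160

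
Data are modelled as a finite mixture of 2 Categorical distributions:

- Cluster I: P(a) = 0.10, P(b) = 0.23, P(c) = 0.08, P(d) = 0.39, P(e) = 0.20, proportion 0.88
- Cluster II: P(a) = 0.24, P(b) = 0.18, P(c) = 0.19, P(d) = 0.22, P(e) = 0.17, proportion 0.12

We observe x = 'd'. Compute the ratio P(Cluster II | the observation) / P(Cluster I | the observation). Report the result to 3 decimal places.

0.077

Only the two components matter; the odds are (w_i f_i(x)) / (w_j f_j(x)).
Component likelihoods at x = 'd':
  L_I = 0.39
  L_II = 0.22
Odds = (0.12/0.88) × (0.22/0.39) = 0.136364 × 0.564103 ≈ 0.077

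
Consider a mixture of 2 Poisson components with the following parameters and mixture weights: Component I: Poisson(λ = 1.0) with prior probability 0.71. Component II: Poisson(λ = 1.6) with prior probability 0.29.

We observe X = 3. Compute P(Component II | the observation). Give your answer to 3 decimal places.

0.479

The responsibility of component k is w_k f_k(x) divided by Σ_j w_j f_j(x).
Evaluate each component's likelihood at the observed value:
  p_I = 0.0613132
  p_II = 0.137828
Multiply by the mixture weights:
  w_I·p_I = 0.71 × 0.0613132 = 0.0435324
  w_II·p_II = 0.29 × 0.137828 = 0.0399701
Normaliser: 0.0435324 + 0.0399701 = 0.0835025
P(Component II | the observation) = 0.0399701 / 0.0835025 ≈ 0.479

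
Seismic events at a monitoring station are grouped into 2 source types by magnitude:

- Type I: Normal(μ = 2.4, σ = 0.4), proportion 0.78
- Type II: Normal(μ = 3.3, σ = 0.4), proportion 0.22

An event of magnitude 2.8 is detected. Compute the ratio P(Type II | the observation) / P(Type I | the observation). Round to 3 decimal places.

0.213

Since P(k|x) ∝ π_k f_k(x), the posterior odds are π_i f_i(x) / (π_j f_j(x)).
Evaluate each component's likelihood at the observed value:
  L_I = (1/(0.4·√(2π)))·exp(−(2.8−2.4)²/(2·0.4²)) = 0.997356·exp(-0.50000) = 0.604927
  L_II = (1/(0.4·√(2π)))·exp(−(2.8−3.3)²/(2·0.4²)) = 0.997356·exp(-0.78125) = 0.456623
0.100457 / 0.471843 ≈ 0.213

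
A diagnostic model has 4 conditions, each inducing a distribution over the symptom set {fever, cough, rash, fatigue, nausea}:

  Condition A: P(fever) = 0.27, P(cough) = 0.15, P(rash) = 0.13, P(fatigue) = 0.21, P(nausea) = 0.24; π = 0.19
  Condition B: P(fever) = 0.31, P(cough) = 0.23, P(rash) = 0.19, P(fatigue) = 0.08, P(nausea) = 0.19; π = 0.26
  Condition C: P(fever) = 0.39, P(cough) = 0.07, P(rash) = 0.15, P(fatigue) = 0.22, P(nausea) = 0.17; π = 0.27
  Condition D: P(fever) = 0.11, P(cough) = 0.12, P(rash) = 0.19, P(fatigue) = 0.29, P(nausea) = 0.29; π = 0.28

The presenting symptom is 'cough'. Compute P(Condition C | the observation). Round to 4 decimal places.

Posterior ∝ prior × likelihood, so P(k | x) ∝ w_k f_k(x); normalise over all components.
Categorical probabilities:
  f_A = 0.15
  f_B = 0.23
  f_C = 0.07
  f_D = 0.12
Unnormalised posteriors:
  w_A·f_A = 0.19 × 0.15 = 0.0285
  w_B·f_B = 0.26 × 0.23 = 0.0598
  w_C·f_C = 0.27 × 0.07 = 0.0189
  w_D·f_D = 0.28 × 0.12 = 0.0336
Evidence: 0.0285 + 0.0598 + 0.0189 + 0.0336 = 0.1408
Responsibility of Condition C: 0.0189 / 0.1408 ≈ 0.1342

0.1342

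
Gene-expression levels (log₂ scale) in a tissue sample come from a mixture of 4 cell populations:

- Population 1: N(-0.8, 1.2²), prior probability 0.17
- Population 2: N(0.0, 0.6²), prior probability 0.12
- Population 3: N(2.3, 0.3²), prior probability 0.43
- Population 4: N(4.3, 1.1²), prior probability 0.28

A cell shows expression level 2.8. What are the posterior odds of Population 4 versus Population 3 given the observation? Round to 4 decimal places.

Posterior odds = (P(Z=i) f_i(x)) / (P(Z=j) f_j(x)); the normalising sum cancels.
Component likelihoods at x = 2.8:
  L_1 = 0.00369321
  L_2 = 1.24101e-05
  L_3 = 0.33159
  L_4 = 0.14313
Posterior odds = (P(Z=4)·L_4) / (P(Z=3)·L_3) = (0.28·0.14313) / (0.43·0.33159) = 0.0400764 / 0.142584 ≈ 0.2811

0.2811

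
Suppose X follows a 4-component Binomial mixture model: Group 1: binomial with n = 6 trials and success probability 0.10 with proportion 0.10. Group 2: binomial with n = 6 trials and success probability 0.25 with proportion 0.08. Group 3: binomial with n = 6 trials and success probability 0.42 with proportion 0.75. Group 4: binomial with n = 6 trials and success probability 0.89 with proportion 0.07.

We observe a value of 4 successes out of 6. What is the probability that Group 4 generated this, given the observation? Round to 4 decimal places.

0.0620

Posterior ∝ prior × likelihood, so P(k | x) ∝ π_k f_k(x); normalise over all components.
Binomial probabilities:
  p_1 = 0.001215
  p_2 = 0.032959
  p_3 = 0.157016
  p_4 = 0.113877
Multiply by the mixture weights:
  π_1·p_1 = 0.10 × 0.001215 = 0.0001215
  π_2·p_2 = 0.08 × 0.032959 = 0.00263672
  π_3·p_3 = 0.75 × 0.157016 = 0.117762
  π_4·p_4 = 0.07 × 0.113877 = 0.0079714
Evidence: 0.0001215 + 0.00263672 + 0.117762 + 0.0079714 = 0.128492
P(Group 4 | data) ≈ 0.0620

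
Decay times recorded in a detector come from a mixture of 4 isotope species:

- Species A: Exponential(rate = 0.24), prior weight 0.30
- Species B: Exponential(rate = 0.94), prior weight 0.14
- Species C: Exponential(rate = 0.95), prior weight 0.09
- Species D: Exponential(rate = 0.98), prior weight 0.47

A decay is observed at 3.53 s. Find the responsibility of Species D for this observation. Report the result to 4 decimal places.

0.2728

By Bayes' theorem, P(k | x) = P(Z=k) f_k(x) / Σ_j P(Z=j) f_j(x).
Component likelihoods at x = 3.53 s:
  L_A = 0.102867
  L_B = 0.0340449
  L_C = 0.0332137
  L_D = 0.0308197
Prior × likelihood for each component:
  P(Z=A)·L_A = 0.30 × 0.102867 = 0.0308602
  P(Z=B)·L_B = 0.14 × 0.0340449 = 0.00476628
  P(Z=C)·L_C = 0.09 × 0.0332137 = 0.00298923
  P(Z=D)·L_D = 0.47 × 0.0308197 = 0.0144852
Sum: 0.0308602 + 0.00476628 + 0.00298923 + 0.0144852 = 0.0531009
P(Species D | x) = 0.0144852 / 0.0531009 ≈ 0.2728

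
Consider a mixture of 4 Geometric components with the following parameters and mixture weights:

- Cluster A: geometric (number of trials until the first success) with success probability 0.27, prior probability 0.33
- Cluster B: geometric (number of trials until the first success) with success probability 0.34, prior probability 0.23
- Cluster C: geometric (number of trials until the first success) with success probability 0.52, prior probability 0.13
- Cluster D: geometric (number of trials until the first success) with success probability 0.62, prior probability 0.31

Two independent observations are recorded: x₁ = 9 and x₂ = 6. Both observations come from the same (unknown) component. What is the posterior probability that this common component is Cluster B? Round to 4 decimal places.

The responsibility of component k is π_k f_k(x) divided by Σ_j π_j f_j(x).
Since both observations come from the same component, the likelihood for component k is f_k(x₁)·f_k(x₂).
  f_A = [0.27·(1−0.27)^8 = 0.27·0.080646 = 0.0217744] × [0.0559729] = 0.00121878
  f_B = [0.34·(1−0.34)^8 = 0.34·0.0360041 = 0.0122414] × [0.0425793] = 0.00052123
  f_C = [0.52·(1−0.52)^8 = 0.52·0.00281793 = 0.00146532] × [0.0132498] = 1.94152e-05
  f_D = [0.62·(1−0.62)^8 = 0.62·0.000434779 = 0.000269563] × [0.00491258] = 1.32425e-06
Prior × likelihood for each component:
  π_A·f_A = 0.33 × 0.00121878 = 0.000402197
  π_B·f_B = 0.23 × 0.00052123 = 0.000119883
  π_C·f_C = 0.13 × 1.94152e-05 = 2.52398e-06
  π_D·f_D = 0.31 × 1.32425e-06 = 4.10518e-07
Normaliser: 0.000402197 + 0.000119883 + 2.52398e-06 + 4.10518e-07 = 0.000525014
P(Cluster B | x₁, x₂) ≈ 0.2283

0.2283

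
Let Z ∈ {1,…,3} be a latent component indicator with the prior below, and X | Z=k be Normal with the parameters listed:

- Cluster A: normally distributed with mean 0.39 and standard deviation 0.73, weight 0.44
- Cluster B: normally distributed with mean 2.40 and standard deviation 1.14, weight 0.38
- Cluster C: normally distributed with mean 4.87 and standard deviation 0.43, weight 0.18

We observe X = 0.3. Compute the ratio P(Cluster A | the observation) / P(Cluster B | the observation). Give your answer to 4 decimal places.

9.7906

The posterior odds equal the prior odds times the likelihood ratio: (w_i/w_j)·(f_i(x)/f_j(x)).
Component likelihoods at x = 0.3:
  p_A = 0.542359
  p_B = 0.0641428
  p_C = 2.7551e-25
0.238638 / 0.0243743 ≈ 9.7906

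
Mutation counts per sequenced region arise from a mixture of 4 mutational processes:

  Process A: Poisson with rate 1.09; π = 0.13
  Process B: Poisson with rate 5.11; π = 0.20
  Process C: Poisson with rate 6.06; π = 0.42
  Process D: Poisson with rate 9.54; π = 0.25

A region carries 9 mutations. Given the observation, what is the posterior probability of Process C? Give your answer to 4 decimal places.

The responsibility of component k is π_k f_k(x) divided by Σ_j π_j f_j(x).
Component likelihoods at x = 9 mutations:
  f_A = e^(−1.09)·1.09^9/9! = 2.01231e-06
  f_B = e^(−5.11)·5.11^9/9! = 0.0395167
  f_C = e^(−6.06)·6.06^9/9! = 0.0709032
  f_D = e^(−9.54)·9.54^9/9! = 0.129719
Unnormalised posteriors:
  π_A·f_A = 0.13 × 2.01231e-06 = 2.616e-07
  π_B·f_B = 0.20 × 0.0395167 = 0.00790333
  π_C·f_C = 0.42 × 0.0709032 = 0.0297794
  π_D·f_D = 0.25 × 0.129719 = 0.0324297
Denominator: 2.616e-07 + 0.00790333 + 0.0297794 + 0.0324297 = 0.0701127
P(Process C | x) ≈ 0.4247

0.4247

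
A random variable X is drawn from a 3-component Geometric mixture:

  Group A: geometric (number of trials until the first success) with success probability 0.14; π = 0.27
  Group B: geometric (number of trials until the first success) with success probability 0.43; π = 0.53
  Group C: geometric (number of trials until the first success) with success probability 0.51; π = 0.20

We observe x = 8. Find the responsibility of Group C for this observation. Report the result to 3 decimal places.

By Bayes' theorem, P(k | x) = P(Z=k) f_k(x) / Σ_j P(Z=j) f_j(x).
Component likelihoods at x = 8:
  f_A = 0.14·(1−0.14)^7 = 0.14·0.347928 = 0.0487099
  f_B = 0.43·(1−0.43)^7 = 0.43·0.019549 = 0.00840606
  f_C = 0.51·(1−0.51)^7 = 0.51·0.00678223 = 0.00345894
Multiply by the mixture weights:
  P(Z=A)·f_A = 0.27 × 0.0487099 = 0.0131517
  P(Z=B)·f_B = 0.53 × 0.00840606 = 0.00445521
  P(Z=C)·f_C = 0.20 × 0.00345894 = 0.000691788
Evidence: 0.0131517 + 0.00445521 + 0.000691788 = 0.0182987
P(Group C | x) ≈ 0.038

0.038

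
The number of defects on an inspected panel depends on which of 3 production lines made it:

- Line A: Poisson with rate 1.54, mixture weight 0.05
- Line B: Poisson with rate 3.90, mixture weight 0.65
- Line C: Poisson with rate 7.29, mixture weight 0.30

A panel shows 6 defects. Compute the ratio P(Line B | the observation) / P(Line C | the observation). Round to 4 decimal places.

The posterior odds equal the prior odds times the likelihood ratio: (π_i/π_j)·(f_i(x)/f_j(x)).
Poisson probabilities:
  f_A = 0.00397172
  f_B = 0.0989251
  f_C = 0.142241
Odds = (0.65/0.30) × (0.0989251/0.142241) = 2.16667 × 0.695474 ≈ 1.5069

1.5069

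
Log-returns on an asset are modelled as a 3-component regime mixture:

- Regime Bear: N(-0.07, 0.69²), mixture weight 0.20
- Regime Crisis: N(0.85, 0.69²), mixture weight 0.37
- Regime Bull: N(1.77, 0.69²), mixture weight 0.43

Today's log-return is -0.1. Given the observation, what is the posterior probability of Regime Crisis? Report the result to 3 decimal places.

Apply Bayes' rule: the posterior for each component is proportional to its prior times its likelihood at x.
Normal densities:
  p_Bear = (1/(0.69·√(2π)))·exp(−(-0.1−-0.07)²/(2·0.69²)) = 0.578177·exp(-0.00095) = 0.577631
  p_Crisis = (1/(0.69·√(2π)))·exp(−(-0.1−0.85)²/(2·0.69²)) = 0.578177·exp(-0.94781) = 0.224096
  p_Bull = (1/(0.69·√(2π)))·exp(−(-0.1−1.77)²/(2·0.69²)) = 0.578177·exp(-3.67244) = 0.014694
Unnormalised posteriors:
  π_Bear·p_Bear = 0.20 × 0.577631 = 0.115526
  π_Crisis·p_Crisis = 0.37 × 0.224096 = 0.0829156
  π_Bull·p_Bull = 0.43 × 0.014694 = 0.00631841
Marginal: 0.115526 + 0.0829156 + 0.00631841 = 0.20476
P(Regime Crisis | x) = 0.0829156 / 0.20476 ≈ 0.405

0.405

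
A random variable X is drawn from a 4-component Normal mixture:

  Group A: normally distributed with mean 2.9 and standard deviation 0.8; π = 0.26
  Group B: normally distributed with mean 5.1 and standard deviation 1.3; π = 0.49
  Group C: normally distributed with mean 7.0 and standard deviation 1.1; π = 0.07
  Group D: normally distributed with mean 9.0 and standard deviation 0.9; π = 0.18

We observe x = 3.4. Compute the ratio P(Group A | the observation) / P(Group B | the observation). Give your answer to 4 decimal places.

1.6678

Since P(k|x) ∝ P(Z=k) f_k(x), the posterior odds are P(Z=i) f_i(x) / (P(Z=j) f_j(x)).
Evaluate each component's likelihood at the observed value:
  p_A = 0.410201
  p_B = 0.130506
  p_C = 0.00171281
  p_D = 1.73614e-09
0.106652 / 0.0639482 ≈ 1.6678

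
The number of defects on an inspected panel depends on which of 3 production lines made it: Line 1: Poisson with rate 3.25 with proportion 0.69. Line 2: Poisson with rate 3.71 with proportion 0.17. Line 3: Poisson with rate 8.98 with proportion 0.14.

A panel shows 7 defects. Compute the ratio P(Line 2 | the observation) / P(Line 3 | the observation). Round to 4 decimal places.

0.4850

The posterior odds equal the prior odds times the likelihood ratio: (π_i/π_j)·(f_i(x)/f_j(x)).
Component likelihoods at x = 7 defects:
  p_1 = 0.0294643
  p_2 = 0.0469845
  p_3 = 0.117636
0.00798736 / 0.016469 ≈ 0.4850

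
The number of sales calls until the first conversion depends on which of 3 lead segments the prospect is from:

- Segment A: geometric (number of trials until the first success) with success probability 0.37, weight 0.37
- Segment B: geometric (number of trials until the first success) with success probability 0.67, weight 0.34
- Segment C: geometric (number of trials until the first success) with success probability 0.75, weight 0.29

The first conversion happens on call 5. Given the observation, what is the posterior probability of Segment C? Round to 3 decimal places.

P(component k | x) = P(Z=k)·f_k(x) / marginal(x), where marginal(x) = Σ_j P(Z=j)·f_j(x).
Evaluate each component's likelihood at the observed value:
  f_A = 0.37·(1−0.37)^4 = 0.37·0.15753 = 0.058286
  f_B = 0.67·(1−0.67)^4 = 0.67·0.0118592 = 0.00794567
  f_C = 0.75·(1−0.75)^4 = 0.75·0.00390625 = 0.00292969
Weight by the priors:
  P(Z=A)·f_A = 0.37 × 0.058286 = 0.0215658
  P(Z=B)·f_B = 0.34 × 0.00794567 = 0.00270153
  P(Z=C)·f_C = 0.29 × 0.00292969 = 0.000849609
Normaliser: 0.0215658 + 0.00270153 + 0.000849609 = 0.0251169
P(Segment C | data) ≈ 0.034

0.034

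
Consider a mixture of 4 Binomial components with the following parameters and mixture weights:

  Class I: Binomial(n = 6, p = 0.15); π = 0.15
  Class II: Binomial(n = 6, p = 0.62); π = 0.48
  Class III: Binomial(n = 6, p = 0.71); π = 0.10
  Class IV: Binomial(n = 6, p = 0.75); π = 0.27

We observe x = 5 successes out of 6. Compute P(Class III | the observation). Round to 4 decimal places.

0.1378

Apply Bayes' rule: the posterior for each component is proportional to its prior times its likelihood at x.
Binomial probabilities:
  p_I = C(6,5)·0.15^5·0.85^1 = 6·7.59375e-05·0.85 = 0.000387281
  p_II = C(6,5)·0.62^5·0.38^1 = 6·0.0916133·0.38 = 0.208878
  p_III = C(6,5)·0.71^5·0.29^1 = 6·0.180423·0.29 = 0.313936
  p_IV = C(6,5)·0.75^5·0.25^1 = 6·0.237305·0.25 = 0.355957
Multiply by the mixture weights:
  P(Z=I)·p_I = 0.15 × 0.000387281 = 5.80922e-05
  P(Z=II)·p_II = 0.48 × 0.208878 = 0.100262
  P(Z=III)·p_III = 0.10 × 0.313936 = 0.0313936
  P(Z=IV)·p_IV = 0.27 × 0.355957 = 0.0961084
Normaliser: 5.80922e-05 + 0.100262 + 0.0313936 + 0.0961084 = 0.227822
So the posterior for Class III is 0.0313936 / 0.227822 ≈ 0.1378.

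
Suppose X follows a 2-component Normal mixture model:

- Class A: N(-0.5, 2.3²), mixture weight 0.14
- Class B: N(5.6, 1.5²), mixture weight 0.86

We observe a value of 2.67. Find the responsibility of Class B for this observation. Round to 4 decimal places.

By Bayes' theorem, P(k | x) = w_k f_k(x) / Σ_j w_j f_j(x).
Component likelihoods at x = 2.67:
  p_A = 0.0670948
  p_B = 0.0394722
Weight by the priors:
  w_A·p_A = 0.14 × 0.0670948 = 0.00939327
  w_B·p_B = 0.86 × 0.0394722 = 0.0339461
Evidence: 0.00939327 + 0.0339461 = 0.0433393
So the posterior for Class B is 0.0339461 / 0.0433393 ≈ 0.7833.

0.7833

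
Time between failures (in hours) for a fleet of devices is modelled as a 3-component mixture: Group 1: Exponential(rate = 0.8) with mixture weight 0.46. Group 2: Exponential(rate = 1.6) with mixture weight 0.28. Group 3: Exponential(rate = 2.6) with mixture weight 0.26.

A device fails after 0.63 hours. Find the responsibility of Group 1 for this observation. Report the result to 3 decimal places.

0.430

Apply Bayes' rule: the posterior for each component is proportional to its prior times its likelihood at x.
Component likelihoods at x = 0.63 hours:
  p_1 = 0.8·e^(−0.8·0.63) = 0.8·e^(−0.5040) = 0.483288
  p_2 = 1.6·e^(−1.6·0.63) = 1.6·e^(−1.0080) = 0.583917
  p_3 = 2.6·e^(−2.6·0.63) = 2.6·e^(−1.6380) = 0.505358
Multiply by the mixture weights:
  P(Z=1)·p_1 = 0.46 × 0.483288 = 0.222312
  P(Z=2)·p_2 = 0.28 × 0.583917 = 0.163497
  P(Z=3)·p_3 = 0.26 × 0.505358 = 0.131393
Normaliser: 0.222312 + 0.163497 + 0.131393 = 0.517202
P(Group 1 | x) = 0.222312 / 0.517202 ≈ 0.430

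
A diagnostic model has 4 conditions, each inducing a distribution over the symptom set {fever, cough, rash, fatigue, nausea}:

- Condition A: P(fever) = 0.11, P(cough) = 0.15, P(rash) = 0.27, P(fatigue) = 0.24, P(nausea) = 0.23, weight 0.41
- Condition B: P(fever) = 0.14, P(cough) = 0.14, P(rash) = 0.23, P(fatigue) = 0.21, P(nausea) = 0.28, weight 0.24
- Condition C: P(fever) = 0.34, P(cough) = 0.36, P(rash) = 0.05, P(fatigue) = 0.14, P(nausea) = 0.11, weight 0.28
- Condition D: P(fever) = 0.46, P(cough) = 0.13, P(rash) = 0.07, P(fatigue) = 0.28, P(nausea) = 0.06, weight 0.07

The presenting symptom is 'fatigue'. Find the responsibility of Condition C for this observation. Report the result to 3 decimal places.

The responsibility of component k is P(Z=k) f_k(x) divided by Σ_j P(Z=j) f_j(x).
Component likelihoods at x = 'fatigue':
  f_A = P(fatigue | comp) = 0.24
  f_B = P(fatigue | comp) = 0.21
  f_C = P(fatigue | comp) = 0.14
  f_D = P(fatigue | comp) = 0.28
Weight by the priors:
  P(Z=A)·f_A = 0.41 × 0.24 = 0.0984
  P(Z=B)·f_B = 0.24 × 0.21 = 0.0504
  P(Z=C)·f_C = 0.28 × 0.14 = 0.0392
  P(Z=D)·f_D = 0.07 × 0.28 = 0.0196
Marginal: 0.0984 + 0.0504 + 0.0392 + 0.0196 = 0.2076
P(Condition C | data) ≈ 0.189

0.189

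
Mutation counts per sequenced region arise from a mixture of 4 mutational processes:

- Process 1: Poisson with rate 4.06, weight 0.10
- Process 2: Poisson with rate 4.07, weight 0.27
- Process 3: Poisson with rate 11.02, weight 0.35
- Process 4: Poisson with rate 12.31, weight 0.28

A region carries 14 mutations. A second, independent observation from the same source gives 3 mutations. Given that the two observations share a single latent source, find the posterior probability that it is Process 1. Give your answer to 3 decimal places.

0.009

Posterior ∝ prior × likelihood, so P(k | x) ∝ P(Z=k) f_k(x); normalise over all components.
Since both observations come from the same component, the likelihood for component k is f_k(x₁)·f_k(x₂).
  p_1 = [e^(−4.06)·4.06^14/14! = 6.54215e-05] × [0.192394] = 1.25867e-05
  p_2 = [e^(−4.07)·4.07^14/14! = 6.70401e-05] × [0.19189] = 1.28644e-05
  p_3 = [e^(−11.02)·11.02^14/14! = 0.0731491] × [0.00365148] = 0.000267102
  p_4 = [e^(−12.31)·12.31^14/14! = 0.0948504] × [0.00140106] = 0.000132891
Weight by the priors:
  P(Z=1)·p_1 = 0.10 × 1.25867e-05 = 1.25867e-06
  P(Z=2)·p_2 = 0.27 × 1.28644e-05 = 3.47338e-06
  P(Z=3)·p_3 = 0.35 × 0.000267102 = 9.34857e-05
  P(Z=4)·p_4 = 0.28 × 0.000132891 = 3.72096e-05
Sum: 1.25867e-06 + 3.47338e-06 + 9.34857e-05 + 3.72096e-05 = 0.000135427
P(Process 1 | x₁,x₂) = 1.25867e-06 / 0.000135427 ≈ 0.009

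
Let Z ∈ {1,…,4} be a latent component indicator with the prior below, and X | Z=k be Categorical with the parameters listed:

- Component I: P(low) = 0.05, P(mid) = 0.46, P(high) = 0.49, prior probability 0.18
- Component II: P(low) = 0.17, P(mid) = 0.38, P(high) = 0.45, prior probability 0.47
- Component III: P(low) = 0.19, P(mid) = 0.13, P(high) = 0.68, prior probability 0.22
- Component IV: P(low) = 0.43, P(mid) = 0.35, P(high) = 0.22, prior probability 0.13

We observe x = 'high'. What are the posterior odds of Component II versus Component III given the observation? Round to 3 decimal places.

1.414

Only the two components matter; the odds are (w_i f_i(x)) / (w_j f_j(x)).
Component likelihoods at x = 'high':
  f_I = P(high | comp) = 0.49
  f_II = P(high | comp) = 0.45
  f_III = P(high | comp) = 0.68
  f_IV = P(high | comp) = 0.22
Odds = (0.47/0.22) × (0.45/0.68) = 2.13636 × 0.661765 ≈ 1.414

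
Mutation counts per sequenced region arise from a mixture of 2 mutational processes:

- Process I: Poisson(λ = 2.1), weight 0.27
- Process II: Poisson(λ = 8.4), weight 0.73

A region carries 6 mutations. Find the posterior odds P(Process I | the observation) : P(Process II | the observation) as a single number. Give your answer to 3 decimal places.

0.049

Only the two components matter; the odds are (P(Z=i) f_i(x)) / (P(Z=j) f_j(x)).
Evaluate each component's likelihood at the observed value:
  f_I = e^(−2.1)·2.1^6/6! = 0.014587
  f_II = e^(−8.4)·8.4^6/6! = 0.109716
Posterior odds = (P(Z=I)·f_I) / (P(Z=II)·f_II) = (0.27·0.014587) / (0.73·0.109716) = 0.00393848 / 0.0800926 ≈ 0.049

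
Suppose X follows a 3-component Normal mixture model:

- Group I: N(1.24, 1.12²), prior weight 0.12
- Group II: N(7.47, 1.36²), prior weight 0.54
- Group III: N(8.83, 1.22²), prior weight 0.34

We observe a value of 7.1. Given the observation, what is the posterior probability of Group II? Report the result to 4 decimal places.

Apply Bayes' rule: the posterior for each component is proportional to its prior times its likelihood at x.
Component likelihoods at x = 7.1:
  L_I = 4.04778e-07
  L_II = 0.282682
  L_III = 0.119648
Unnormalised posteriors:
  π_I·L_I = 0.12 × 4.04778e-07 = 4.85734e-08
  π_II·L_II = 0.54 × 0.282682 = 0.152649
  π_III·L_III = 0.34 × 0.119648 = 0.0406805
Evidence: 4.85734e-08 + 0.152649 + 0.0406805 = 0.193329
P(Group II | x) ≈ 0.7896

0.7896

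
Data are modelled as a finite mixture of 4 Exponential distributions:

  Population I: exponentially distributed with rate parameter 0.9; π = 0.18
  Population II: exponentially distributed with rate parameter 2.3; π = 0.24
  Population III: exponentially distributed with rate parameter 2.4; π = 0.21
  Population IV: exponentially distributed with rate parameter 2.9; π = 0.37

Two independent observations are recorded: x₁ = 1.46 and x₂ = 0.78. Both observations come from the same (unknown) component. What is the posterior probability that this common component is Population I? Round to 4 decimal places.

Apply Bayes' rule: the posterior for each component is proportional to its prior times its likelihood at x.
Since both observations come from the same component, the likelihood for component k is f_k(x₁)·f_k(x₂).
  p_I = [0.9·e^(−0.9·1.46) = 0.9·e^(−1.3140) = 0.241869] × [0.446034] = 0.107882
  p_II = [2.3·e^(−2.3·1.46) = 2.3·e^(−3.3580) = 0.080051] × [0.382475] = 0.0306176
  p_III = [2.4·e^(−2.4·1.46) = 2.4·e^(−3.5040) = 0.0721844] × [0.369158] = 0.0266474
  p_IV = [2.9·e^(−2.9·1.46) = 2.9·e^(−4.2340) = 0.0420335] × [0.302012] = 0.0126946
Prior × likelihood for each component:
  P(Z=I)·p_I = 0.18 × 0.107882 = 0.0194187
  P(Z=II)·p_II = 0.24 × 0.0306176 = 0.00734821
  P(Z=III)·p_III = 0.21 × 0.0266474 = 0.00559596
  P(Z=IV)·p_IV = 0.37 × 0.0126946 = 0.004697
Sum: 0.0194187 + 0.00734821 + 0.00559596 + 0.004697 = 0.0370599
P(Population I | x₁, x₂) ≈ 0.5240

0.5240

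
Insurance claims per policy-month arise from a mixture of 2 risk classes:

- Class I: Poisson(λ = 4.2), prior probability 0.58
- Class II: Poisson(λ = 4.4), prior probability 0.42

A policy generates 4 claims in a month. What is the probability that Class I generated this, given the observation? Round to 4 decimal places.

0.5834

P(component k | x) = π_k·f_k(x) / marginal(x), where marginal(x) = Σ_j π_j·f_j(x).
Poisson probabilities:
  p_I = e^(−4.2)·4.2^4/4! = 0.194424
  p_II = e^(−4.4)·4.4^4/4! = 0.191736
Prior × likelihood for each component:
  π_I·p_I = 0.58 × 0.194424 = 0.112766
  π_II·p_II = 0.42 × 0.191736 = 0.0805291
Normaliser: 0.112766 + 0.0805291 = 0.193295
Responsibility of Class I: 0.112766 / 0.193295 ≈ 0.5834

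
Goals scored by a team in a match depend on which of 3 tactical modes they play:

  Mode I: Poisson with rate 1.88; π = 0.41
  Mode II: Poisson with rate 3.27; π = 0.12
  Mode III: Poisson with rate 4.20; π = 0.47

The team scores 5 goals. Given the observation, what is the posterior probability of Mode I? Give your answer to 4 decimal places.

0.1186

The responsibility of component k is P(Z=k) f_k(x) divided by Σ_j P(Z=j) f_j(x).
Component likelihoods at x = 5 goals:
  p_I = e^(−1.88)·1.88^5/5! = 0.0298631
  p_II = e^(−3.27)·3.27^5/5! = 0.118417
  p_III = e^(−4.20)·4.20^5/5! = 0.163316
Multiply by the mixture weights:
  P(Z=I)·p_I = 0.41 × 0.0298631 = 0.0122439
  P(Z=II)·p_II = 0.12 × 0.118417 = 0.0142101
  P(Z=III)·p_III = 0.47 × 0.163316 = 0.0767585
Denominator: 0.0122439 + 0.0142101 + 0.0767585 = 0.103212
Responsibility of Mode I: 0.0122439 / 0.103212 ≈ 0.1186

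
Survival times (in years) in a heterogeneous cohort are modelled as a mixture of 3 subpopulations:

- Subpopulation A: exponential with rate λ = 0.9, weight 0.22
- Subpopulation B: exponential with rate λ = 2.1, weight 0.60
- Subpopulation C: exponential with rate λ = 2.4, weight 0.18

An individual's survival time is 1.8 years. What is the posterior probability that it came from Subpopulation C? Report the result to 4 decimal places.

0.0780

Apply Bayes' rule: the posterior for each component is proportional to its prior times its likelihood at x.
Component likelihoods at x = 1.8 years:
  L_A = 0.178109
  L_B = 0.0479277
  L_C = 0.0319197
Multiply by the mixture weights:
  P(Z=A)·L_A = 0.22 × 0.178109 = 0.0391839
  P(Z=B)·L_B = 0.60 × 0.0479277 = 0.0287566
  P(Z=C)·L_C = 0.18 × 0.0319197 = 0.00574555
Normaliser: 0.0391839 + 0.0287566 + 0.00574555 = 0.0736861
P(Subpopulation C | x) = 0.00574555 / 0.0736861 ≈ 0.0780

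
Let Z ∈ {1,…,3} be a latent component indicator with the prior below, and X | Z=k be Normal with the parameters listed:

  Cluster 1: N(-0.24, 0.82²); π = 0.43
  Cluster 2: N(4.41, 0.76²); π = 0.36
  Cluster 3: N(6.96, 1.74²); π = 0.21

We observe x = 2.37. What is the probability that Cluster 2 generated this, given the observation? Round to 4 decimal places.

0.6475

P(component k | x) = π_k·f_k(x) / marginal(x), where marginal(x) = Σ_j π_j·f_j(x).
Normal densities:
  f_1 = 0.00307024
  f_2 = 0.0143072
  f_3 = 0.0070681
Multiply by the mixture weights:
  π_1·f_1 = 0.43 × 0.00307024 = 0.0013202
  π_2·f_2 = 0.36 × 0.0143072 = 0.00515058
  π_3·f_3 = 0.21 × 0.0070681 = 0.0014843
Evidence: 0.0013202 + 0.00515058 + 0.0014843 = 0.00795508
P(Cluster 2 | data) = 0.00515058 / 0.00795508 ≈ 0.6475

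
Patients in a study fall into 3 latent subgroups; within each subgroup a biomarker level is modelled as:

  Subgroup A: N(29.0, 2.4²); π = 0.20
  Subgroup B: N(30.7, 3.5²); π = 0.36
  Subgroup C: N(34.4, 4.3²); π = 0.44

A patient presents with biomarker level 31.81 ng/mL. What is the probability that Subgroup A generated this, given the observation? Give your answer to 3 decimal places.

The responsibility of component k is π_k f_k(x) divided by Σ_j π_j f_j(x).
Normal densities:
  L_A = 0.0837572
  L_B = 0.108393
  L_C = 0.0773858
Prior × likelihood for each component:
  π_A·L_A = 0.20 × 0.0837572 = 0.0167514
  π_B·L_B = 0.36 × 0.108393 = 0.0390215
  π_C·L_C = 0.44 × 0.0773858 = 0.0340498
Normaliser: 0.0167514 + 0.0390215 + 0.0340498 = 0.0898227
So the posterior for Subgroup A is 0.0167514 / 0.0898227 ≈ 0.186.

0.186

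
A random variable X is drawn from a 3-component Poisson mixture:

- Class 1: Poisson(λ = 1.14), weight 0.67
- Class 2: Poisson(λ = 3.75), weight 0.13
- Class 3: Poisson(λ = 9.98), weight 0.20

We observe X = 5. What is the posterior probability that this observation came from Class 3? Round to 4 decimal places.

The responsibility of component k is w_k f_k(x) divided by Σ_j w_j f_j(x).
Evaluate each component's likelihood at the observed value:
  L_1 = 0.00513154
  L_2 = 0.145335
  L_3 = 0.0382131
Multiply by the mixture weights:
  w_1·L_1 = 0.67 × 0.00513154 = 0.00343813
  w_2·L_2 = 0.13 × 0.145335 = 0.0188936
  w_3·L_3 = 0.20 × 0.0382131 = 0.00764262
Marginal: 0.00343813 + 0.0188936 + 0.00764262 = 0.0299743
So the posterior for Class 3 is 0.00764262 / 0.0299743 ≈ 0.2550.

0.2550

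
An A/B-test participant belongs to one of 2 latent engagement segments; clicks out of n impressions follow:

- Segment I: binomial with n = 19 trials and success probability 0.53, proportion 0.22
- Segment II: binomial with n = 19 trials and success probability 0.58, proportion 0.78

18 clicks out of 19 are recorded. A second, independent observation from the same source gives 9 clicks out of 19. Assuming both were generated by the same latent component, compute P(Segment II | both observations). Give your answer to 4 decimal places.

By Bayes' theorem, P(k | x) = π_k f_k(x) / Σ_j π_j f_j(x).
Since both observations come from the same component, the likelihood for component k is f_k(x₁)·f_k(x₂).
  L_I = [9.72338e-05] × [0.160336] = 1.559e-05
  L_II = [0.000440258] × [0.117196] = 5.15965e-05
Multiply by the mixture weights:
  π_I·L_I = 0.22 × 1.559e-05 = 3.42981e-06
  π_II·L_II = 0.78 × 5.15965e-05 = 4.02453e-05
Marginal: 3.42981e-06 + 4.02453e-05 = 4.36751e-05
Responsibility of Segment II: 4.02453e-05 / 4.36751e-05 ≈ 0.9215

0.9215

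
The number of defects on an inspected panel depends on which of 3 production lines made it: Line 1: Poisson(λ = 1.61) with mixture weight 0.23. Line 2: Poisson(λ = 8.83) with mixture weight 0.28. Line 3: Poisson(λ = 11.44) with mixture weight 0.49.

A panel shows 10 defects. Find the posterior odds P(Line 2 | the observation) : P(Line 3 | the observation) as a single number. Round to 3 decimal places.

0.583

Posterior odds = (w_i f_i(x)) / (w_j f_j(x)); the normalising sum cancels.
Evaluate each component's likelihood at the observed value:
  f_1 = 6.44587e-06
  f_2 = 0.116151
  f_3 = 0.113807
0.0325223 / 0.0557653 ≈ 0.583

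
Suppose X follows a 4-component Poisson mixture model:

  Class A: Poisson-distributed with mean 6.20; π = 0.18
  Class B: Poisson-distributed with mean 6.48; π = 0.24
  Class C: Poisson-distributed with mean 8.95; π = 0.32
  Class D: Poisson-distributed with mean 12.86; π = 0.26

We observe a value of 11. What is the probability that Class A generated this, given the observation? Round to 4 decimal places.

0.0678

By Bayes' theorem, P(k | x) = w_k f_k(x) / Σ_j w_j f_j(x).
Poisson probabilities:
  L_A = e^(−6.20)·6.20^11/11! = 0.0264562
  L_B = e^(−6.48)·6.48^11/11! = 0.0325043
  L_C = e^(−8.95)·8.95^11/11! = 0.0959317
  L_D = e^(−12.86)·12.86^11/11! = 0.103626
Prior × likelihood for each component:
  w_A·L_A = 0.18 × 0.0264562 = 0.00476211
  w_B·L_B = 0.24 × 0.0325043 = 0.00780104
  w_C·L_C = 0.32 × 0.0959317 = 0.0306981
  w_D·L_D = 0.26 × 0.103626 = 0.0269427
Evidence: 0.00476211 + 0.00780104 + 0.0306981 + 0.0269427 = 0.070204
P(Class A | data) ≈ 0.0678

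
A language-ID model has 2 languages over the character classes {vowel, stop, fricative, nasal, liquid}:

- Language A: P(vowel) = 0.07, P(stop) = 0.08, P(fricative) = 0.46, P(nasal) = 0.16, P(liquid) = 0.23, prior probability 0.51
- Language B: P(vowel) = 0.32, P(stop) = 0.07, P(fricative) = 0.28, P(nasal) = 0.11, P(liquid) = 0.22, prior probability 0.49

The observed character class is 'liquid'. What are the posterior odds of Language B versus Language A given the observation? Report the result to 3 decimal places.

0.919

The posterior odds equal the prior odds times the likelihood ratio: (π_i/π_j)·(f_i(x)/f_j(x)).
Component likelihoods at x = 'liquid':
  p_A = 0.23
  p_B = 0.22
Odds = (0.49/0.51) × (0.22/0.23) = 0.960784 × 0.956522 ≈ 0.919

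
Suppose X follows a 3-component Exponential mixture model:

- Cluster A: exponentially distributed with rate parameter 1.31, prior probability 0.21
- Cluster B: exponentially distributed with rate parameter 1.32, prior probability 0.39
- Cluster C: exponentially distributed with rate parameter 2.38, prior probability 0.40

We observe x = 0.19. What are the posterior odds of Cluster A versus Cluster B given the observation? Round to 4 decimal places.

0.5354

Posterior odds = (w_i f_i(x)) / (w_j f_j(x)); the normalising sum cancels.
Exponential densities:
  p_A = 1.02135
  p_B = 1.02719
  p_C = 1.51422
Posterior odds = (w_A·p_A) / (w_B·p_B) = (0.21·1.02135) / (0.39·1.02719) = 0.214484 / 0.400606 ≈ 0.5354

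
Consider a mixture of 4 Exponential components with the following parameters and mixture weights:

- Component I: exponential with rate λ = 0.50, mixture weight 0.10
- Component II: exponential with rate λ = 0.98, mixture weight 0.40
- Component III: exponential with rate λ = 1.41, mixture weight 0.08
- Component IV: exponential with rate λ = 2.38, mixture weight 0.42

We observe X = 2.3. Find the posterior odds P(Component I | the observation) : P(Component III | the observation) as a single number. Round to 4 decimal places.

The posterior odds equal the prior odds times the likelihood ratio: (P(Z=i)/P(Z=j))·(f_i(x)/f_j(x)).
Exponential densities:
  p_I = 0.158318
  p_II = 0.102879
  p_III = 0.0550557
  p_IV = 0.00998272
Posterior odds = (P(Z=I)·p_I) / (P(Z=III)·p_III) = (0.10·0.158318) / (0.08·0.0550557) = 0.0158318 / 0.00440445 ≈ 3.5945

3.5945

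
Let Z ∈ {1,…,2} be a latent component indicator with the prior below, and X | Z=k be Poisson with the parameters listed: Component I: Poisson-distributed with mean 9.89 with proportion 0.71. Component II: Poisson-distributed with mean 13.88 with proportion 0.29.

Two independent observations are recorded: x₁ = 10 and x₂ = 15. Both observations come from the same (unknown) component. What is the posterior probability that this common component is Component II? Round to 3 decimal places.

0.401

P(component k | x) = P(Z=k)·f_k(x) / marginal(x), where marginal(x) = Σ_j P(Z=j)·f_j(x).
Since both observations come from the same component, the likelihood for component k is f_k(x₁)·f_k(x₂).
  f_I = [0.125034] × [0.0328301] = 0.00410487
  f_II = [0.0685684] × [0.0980246] = 0.00672139
Unnormalised posteriors:
  P(Z=I)·f_I = 0.71 × 0.00410487 = 0.00291446
  P(Z=II)·f_II = 0.29 × 0.00672139 = 0.0019492
Marginal: 0.00291446 + 0.0019492 = 0.00486366
Responsibility of Component II: 0.0019492 / 0.00486366 ≈ 0.401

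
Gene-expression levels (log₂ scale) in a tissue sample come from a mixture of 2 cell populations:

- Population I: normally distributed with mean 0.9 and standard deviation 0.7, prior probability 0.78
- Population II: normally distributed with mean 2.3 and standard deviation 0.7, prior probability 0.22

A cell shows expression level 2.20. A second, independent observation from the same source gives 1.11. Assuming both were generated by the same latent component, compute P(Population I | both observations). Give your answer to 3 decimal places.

Posterior ∝ prior × likelihood, so P(k | x) ∝ P(Z=k) f_k(x); normalise over all components.
Since both observations come from the same component, the likelihood for component k is f_k(x₁)·f_k(x₂).
  p_I = [0.101596] × [0.54484] = 0.0553534
  p_II = [0.564132] × [0.134356] = 0.0757944
Weight by the priors:
  P(Z=I)·p_I = 0.78 × 0.0553534 = 0.0431757
  P(Z=II)·p_II = 0.22 × 0.0757944 = 0.0166748
Normaliser: 0.0431757 + 0.0166748 = 0.0598504
P(Population I | x₁,x₂) ≈ 0.721

0.721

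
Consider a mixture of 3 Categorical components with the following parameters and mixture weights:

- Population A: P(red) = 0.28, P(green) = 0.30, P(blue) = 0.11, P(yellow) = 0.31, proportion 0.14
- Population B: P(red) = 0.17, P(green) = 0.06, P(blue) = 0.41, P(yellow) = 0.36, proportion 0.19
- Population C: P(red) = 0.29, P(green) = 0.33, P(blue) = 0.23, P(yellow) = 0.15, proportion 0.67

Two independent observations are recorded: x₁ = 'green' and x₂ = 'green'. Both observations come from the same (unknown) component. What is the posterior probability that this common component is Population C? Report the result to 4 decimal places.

By Bayes' theorem, P(k | x) = π_k f_k(x) / Σ_j π_j f_j(x).
Since both observations come from the same component, the likelihood for component k is f_k(x₁)·f_k(x₂).
  L_A = [0.3] × [0.3] = 0.09
  L_B = [0.06] × [0.06] = 0.0036
  L_C = [0.33] × [0.33] = 0.1089
Prior × likelihood for each component:
  π_A·L_A = 0.14 × 0.09 = 0.0126
  π_B·L_B = 0.19 × 0.0036 = 0.000684
  π_C·L_C = 0.67 × 0.1089 = 0.072963
Sum: 0.0126 + 0.000684 + 0.072963 = 0.086247
So the posterior for Population C is 0.072963 / 0.086247 ≈ 0.8460.

0.8460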